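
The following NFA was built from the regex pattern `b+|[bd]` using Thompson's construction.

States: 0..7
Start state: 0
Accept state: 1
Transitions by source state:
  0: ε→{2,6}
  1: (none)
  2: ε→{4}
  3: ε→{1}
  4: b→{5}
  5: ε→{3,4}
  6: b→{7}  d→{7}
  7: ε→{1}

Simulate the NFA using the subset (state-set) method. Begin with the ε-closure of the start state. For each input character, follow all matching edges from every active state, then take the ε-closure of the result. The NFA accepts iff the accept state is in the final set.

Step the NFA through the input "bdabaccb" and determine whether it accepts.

initial (ε-close {0}): {0,2,4,6}
'b' @ 1: {1,3,4,5,7}  (accept∈set)
'd' @ 2: {}  — no active states
rest 'abaccb' ignored (set empty)
final: {}; accept 1 not in set

Answer: REJECT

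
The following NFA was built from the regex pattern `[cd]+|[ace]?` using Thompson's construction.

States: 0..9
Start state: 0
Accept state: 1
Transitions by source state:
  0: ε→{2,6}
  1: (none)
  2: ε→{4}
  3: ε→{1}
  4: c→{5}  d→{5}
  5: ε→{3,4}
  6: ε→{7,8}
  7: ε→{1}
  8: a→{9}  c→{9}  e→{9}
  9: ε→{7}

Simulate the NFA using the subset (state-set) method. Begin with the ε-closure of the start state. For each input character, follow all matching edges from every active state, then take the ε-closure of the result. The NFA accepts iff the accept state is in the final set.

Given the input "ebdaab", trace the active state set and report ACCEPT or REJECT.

Answer: REJECT

Steps:
initial (ε-close {0}): {0,1,2,4,6,7,8}
'e' @ 1: {1,7,9}  ✓accept
'b' @ 2: {}  — state set empty
rest 'daab' ignored (set empty)
after full input: {}  (accept=1 not in)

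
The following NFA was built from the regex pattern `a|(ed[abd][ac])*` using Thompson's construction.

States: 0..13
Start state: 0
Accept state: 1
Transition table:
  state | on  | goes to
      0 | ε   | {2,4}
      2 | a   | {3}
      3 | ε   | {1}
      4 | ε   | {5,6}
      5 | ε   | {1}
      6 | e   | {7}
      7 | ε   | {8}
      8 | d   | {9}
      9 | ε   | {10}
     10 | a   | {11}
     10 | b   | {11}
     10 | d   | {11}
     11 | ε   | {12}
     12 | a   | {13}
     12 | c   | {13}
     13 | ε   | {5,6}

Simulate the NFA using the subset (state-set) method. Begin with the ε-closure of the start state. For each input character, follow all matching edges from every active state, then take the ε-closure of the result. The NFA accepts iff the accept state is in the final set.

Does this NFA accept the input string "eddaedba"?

Answer: ACCEPT

Trace:
start: ε-closure({0}) = {0,1,2,4,5,6}
'e' @ 1: {7,8}
'd' @ 2: {9,10}
'd' @ 3: {11,12}
'a' @ 4: {1,5,6,13}  [accepting]
'e' @ 5: {7,8}
'd' @ 6: {9,10}
'b' @ 7: {11,12}
'a' @ 8: {1,5,6,13}  [accepting]
after full input: {1,5,6,13}  (accept=1 in)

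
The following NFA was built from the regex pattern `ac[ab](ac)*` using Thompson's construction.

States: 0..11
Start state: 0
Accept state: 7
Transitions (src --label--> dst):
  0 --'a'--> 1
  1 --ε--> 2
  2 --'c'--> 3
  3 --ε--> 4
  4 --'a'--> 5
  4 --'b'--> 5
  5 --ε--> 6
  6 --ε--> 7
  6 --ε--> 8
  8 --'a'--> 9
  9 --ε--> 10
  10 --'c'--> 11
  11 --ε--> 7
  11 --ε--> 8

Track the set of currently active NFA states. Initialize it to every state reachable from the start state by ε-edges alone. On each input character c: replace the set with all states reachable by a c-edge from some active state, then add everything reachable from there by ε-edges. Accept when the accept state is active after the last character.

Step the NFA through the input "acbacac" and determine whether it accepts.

initial (ε-close {0}): {0}
'a' @ 1: {1,2}
'c' @ 2: {3,4}
'b' @ 3: {5,6,7,8}  (accept∈set)
'a' @ 4: {9,10}
'c' @ 5: {7,8,11}  (accept∈set)
'a' @ 6: {9,10}
'c' @ 7: {7,8,11}  (accept∈set)
final: {7,8,11}; accept 7 in set

Answer: ACCEPT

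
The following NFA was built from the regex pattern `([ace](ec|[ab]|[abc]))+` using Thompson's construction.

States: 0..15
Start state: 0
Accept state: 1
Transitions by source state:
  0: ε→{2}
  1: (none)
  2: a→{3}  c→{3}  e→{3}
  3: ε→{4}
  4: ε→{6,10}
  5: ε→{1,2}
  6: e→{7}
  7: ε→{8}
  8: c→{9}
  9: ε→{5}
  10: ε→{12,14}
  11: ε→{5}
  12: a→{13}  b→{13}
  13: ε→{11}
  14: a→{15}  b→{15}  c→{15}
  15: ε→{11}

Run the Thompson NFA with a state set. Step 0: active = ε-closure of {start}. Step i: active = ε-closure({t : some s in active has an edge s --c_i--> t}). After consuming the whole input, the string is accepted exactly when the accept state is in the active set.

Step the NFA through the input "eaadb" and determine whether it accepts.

initial (ε-close {0}): {0,2}
'e' @ 1: {3,4,6,10,12,14}
'a' @ 2: {1,2,5,11,13,15}  ✓accept
'a' @ 3: {3,4,6,10,12,14}
'd' @ 4: {}  — dead — no transitions
rest 'b' ignored (set empty)
after full input: {}  (accept=1 not in)

Answer: REJECT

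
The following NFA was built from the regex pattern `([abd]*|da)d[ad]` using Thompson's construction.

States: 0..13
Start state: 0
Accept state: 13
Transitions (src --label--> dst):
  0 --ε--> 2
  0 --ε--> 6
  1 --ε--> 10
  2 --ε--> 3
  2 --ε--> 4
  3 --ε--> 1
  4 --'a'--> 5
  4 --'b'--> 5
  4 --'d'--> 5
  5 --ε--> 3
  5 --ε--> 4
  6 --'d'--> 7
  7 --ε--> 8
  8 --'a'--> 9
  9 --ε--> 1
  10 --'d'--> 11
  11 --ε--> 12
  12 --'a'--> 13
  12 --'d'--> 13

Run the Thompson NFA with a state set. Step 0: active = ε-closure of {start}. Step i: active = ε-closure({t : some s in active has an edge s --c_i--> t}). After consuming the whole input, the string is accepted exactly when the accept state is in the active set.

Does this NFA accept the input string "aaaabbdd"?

Answer: ACCEPT

Derivation:
S₀ = ε-closure({0}) = {0,1,2,3,4,6,10}
'a' @ 1: {1,3,4,5,10}
'a' @ 2: {1,3,4,5,10}
'a' @ 3: {1,3,4,5,10}
'a' @ 4: {1,3,4,5,10}
'b' @ 5: {1,3,4,5,10}
'b' @ 6: {1,3,4,5,10}
'd' @ 7: {1,3,4,5,10,11,12}
'd' @ 8: {1,3,4,5,10,11,12,13}  [accepting]
final: {1,3,4,5,10,11,12,13}; accept 13 in set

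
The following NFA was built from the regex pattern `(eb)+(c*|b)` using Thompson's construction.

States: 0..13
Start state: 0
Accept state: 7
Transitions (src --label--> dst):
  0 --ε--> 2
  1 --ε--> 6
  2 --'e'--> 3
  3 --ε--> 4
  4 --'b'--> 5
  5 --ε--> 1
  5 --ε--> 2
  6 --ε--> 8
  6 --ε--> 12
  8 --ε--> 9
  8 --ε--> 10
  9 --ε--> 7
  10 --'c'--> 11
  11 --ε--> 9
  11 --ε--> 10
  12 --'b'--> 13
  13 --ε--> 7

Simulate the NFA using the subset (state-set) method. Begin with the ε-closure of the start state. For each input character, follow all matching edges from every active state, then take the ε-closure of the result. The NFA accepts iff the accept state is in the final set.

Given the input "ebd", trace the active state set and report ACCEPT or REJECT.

Answer: REJECT

Trace:
start: ε-closure({0}) = {0,2}
'e' @ 1: {3,4}
'b' @ 2: {1,2,5,6,7,8,9,10,12}  [accepting]
'd' @ 3: {}  — dead — no transitions
final: {}; accept 7 not in set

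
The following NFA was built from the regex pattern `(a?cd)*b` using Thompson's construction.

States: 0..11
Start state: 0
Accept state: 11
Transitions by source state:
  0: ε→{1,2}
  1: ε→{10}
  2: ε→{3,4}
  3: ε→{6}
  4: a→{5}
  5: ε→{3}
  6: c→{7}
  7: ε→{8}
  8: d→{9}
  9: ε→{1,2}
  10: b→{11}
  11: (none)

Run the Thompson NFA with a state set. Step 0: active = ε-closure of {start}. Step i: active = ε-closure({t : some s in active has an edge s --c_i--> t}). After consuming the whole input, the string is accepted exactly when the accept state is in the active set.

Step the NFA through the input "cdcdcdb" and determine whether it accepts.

initial (ε-close {0}): {0,1,2,3,4,6,10}
'c' @ 1: {7,8}
'd' @ 2: {1,2,3,4,6,9,10}
'c' @ 3: {7,8}
'd' @ 4: {1,2,3,4,6,9,10}
'c' @ 5: {7,8}
'd' @ 6: {1,2,3,4,6,9,10}
'b' @ 7: {11}  [accepting]
end set {11} — state 11 in

Answer: ACCEPT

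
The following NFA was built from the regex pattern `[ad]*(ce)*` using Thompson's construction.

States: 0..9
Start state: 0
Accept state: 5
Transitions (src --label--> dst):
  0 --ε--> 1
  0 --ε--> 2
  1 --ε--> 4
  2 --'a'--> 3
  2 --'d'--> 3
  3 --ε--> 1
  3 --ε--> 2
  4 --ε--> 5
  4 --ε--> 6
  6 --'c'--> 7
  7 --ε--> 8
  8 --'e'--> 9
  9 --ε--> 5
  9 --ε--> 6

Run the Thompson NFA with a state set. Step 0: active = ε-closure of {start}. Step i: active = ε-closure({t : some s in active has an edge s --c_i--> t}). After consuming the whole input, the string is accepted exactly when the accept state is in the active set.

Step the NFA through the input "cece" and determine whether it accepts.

Answer: ACCEPT

Steps:
S₀ = ε-closure({0}) = {0,1,2,4,5,6}
'c' @ 1: {7,8}
'e' @ 2: {5,6,9}  [accepting]
'c' @ 3: {7,8}
'e' @ 4: {5,6,9}  [accepting]
end set {5,6,9} — state 5 in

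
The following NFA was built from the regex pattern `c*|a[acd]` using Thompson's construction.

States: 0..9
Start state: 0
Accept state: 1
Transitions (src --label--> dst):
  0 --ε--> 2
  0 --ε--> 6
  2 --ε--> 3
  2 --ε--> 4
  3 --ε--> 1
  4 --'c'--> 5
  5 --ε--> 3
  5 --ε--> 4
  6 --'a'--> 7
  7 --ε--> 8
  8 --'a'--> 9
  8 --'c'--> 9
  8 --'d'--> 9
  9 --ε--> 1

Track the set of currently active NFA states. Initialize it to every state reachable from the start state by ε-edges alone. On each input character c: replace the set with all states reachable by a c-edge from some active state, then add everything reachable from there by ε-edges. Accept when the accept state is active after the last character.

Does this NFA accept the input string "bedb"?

start: ε-closure({0}) = {0,1,2,3,4,6}
'b' @ 1: {}  — state set empty
rest 'edb' ignored (set empty)
final: {}; accept 1 not in set

Answer: REJECT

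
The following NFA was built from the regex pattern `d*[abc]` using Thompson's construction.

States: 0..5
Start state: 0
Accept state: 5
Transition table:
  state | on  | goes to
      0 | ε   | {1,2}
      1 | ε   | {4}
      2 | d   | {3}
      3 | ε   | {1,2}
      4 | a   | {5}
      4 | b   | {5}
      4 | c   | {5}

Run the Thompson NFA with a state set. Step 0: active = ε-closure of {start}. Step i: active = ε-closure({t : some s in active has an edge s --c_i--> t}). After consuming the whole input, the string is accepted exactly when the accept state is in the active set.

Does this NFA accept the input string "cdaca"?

S₀ = ε-closure({0}) = {0,1,2,4}
'c' @ 1: {5}  ✓accept
'd' @ 2: {}  — state set empty
rest 'aca' ignored (set empty)
end set {} — state 5 not in

Answer: REJECT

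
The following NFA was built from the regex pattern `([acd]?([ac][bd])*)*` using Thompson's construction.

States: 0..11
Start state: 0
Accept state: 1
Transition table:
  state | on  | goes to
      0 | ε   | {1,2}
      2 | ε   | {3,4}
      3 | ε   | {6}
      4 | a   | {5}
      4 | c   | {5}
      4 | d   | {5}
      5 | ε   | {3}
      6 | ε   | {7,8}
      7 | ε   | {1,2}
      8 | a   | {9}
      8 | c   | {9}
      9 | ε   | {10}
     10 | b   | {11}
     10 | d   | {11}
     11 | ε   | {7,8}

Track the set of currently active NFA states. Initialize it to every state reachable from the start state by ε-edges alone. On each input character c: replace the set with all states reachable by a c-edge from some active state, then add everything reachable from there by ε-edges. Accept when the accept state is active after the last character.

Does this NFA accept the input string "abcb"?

Answer: ACCEPT

Steps:
S₀ = ε-closure({0}) = {0,1,2,3,4,6,7,8}
'a' @ 1: {1,2,3,4,5,6,7,8,9,10}  ✓accept
'b' @ 2: {1,2,3,4,6,7,8,11}  ✓accept
'c' @ 3: {1,2,3,4,5,6,7,8,9,10}  ✓accept
'b' @ 4: {1,2,3,4,6,7,8,11}  ✓accept
final: {1,2,3,4,6,7,8,11}; accept 1 in set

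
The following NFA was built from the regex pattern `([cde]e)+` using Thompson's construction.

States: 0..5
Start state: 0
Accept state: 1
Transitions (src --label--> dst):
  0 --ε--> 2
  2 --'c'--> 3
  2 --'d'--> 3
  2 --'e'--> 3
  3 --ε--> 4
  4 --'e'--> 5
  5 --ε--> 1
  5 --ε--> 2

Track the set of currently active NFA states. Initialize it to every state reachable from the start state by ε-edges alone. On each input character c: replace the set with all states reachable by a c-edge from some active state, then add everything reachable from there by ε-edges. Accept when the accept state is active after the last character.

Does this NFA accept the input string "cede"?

S₀ = ε-closure({0}) = {0,2}
'c' @ 1: {3,4}
'e' @ 2: {1,2,5}  ✓accept
'd' @ 3: {3,4}
'e' @ 4: {1,2,5}  ✓accept
end set {1,2,5} — state 1 in

Answer: ACCEPT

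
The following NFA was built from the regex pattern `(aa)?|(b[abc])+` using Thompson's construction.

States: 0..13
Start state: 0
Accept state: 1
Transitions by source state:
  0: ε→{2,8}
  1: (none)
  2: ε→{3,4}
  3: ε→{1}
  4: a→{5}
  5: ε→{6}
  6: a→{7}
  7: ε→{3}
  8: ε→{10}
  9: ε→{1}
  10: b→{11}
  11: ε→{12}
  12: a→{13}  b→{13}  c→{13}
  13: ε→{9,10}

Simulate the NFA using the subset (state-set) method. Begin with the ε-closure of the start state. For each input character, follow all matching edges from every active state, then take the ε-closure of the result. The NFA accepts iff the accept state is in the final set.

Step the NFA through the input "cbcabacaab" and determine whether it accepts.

Answer: REJECT

Trace:
S₀ = ε-closure({0}) = {0,1,2,3,4,8,10}
'c' @ 1: {}  — dead — no transitions
rest 'bcabacaab' ignored (set empty)
end set {} — state 1 not in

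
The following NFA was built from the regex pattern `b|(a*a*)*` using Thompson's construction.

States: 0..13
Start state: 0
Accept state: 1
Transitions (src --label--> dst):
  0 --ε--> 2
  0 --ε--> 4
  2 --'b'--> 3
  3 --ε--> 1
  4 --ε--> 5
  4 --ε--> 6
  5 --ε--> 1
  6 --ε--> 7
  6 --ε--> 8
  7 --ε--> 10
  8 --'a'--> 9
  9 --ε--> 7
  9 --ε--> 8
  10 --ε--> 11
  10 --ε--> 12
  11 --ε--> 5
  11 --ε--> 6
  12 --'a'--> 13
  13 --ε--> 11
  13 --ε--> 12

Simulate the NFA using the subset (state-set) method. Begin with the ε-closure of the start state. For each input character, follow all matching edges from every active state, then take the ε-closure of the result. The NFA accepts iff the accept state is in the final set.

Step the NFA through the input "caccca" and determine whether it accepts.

Answer: REJECT

Steps:
start: ε-closure({0}) = {0,1,2,4,5,6,7,8,10,11,12}
'c' @ 1: {}  — dead — no transitions
rest 'accca' ignored (set empty)
end set {} — state 1 not in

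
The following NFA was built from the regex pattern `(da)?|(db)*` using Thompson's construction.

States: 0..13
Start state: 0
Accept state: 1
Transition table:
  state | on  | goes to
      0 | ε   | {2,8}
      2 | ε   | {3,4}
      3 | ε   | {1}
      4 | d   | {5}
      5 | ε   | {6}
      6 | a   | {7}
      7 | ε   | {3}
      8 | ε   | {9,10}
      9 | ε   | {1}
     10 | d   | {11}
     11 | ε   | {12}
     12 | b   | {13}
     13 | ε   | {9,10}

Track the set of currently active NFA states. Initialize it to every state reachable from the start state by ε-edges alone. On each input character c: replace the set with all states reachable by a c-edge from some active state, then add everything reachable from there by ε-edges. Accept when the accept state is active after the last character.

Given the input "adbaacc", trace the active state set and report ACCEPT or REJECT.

initial (ε-close {0}): {0,1,2,3,4,8,9,10}
'a' @ 1: {}  — no active states
rest 'dbaacc' ignored (set empty)
after full input: {}  (accept=1 not in)

Answer: REJECT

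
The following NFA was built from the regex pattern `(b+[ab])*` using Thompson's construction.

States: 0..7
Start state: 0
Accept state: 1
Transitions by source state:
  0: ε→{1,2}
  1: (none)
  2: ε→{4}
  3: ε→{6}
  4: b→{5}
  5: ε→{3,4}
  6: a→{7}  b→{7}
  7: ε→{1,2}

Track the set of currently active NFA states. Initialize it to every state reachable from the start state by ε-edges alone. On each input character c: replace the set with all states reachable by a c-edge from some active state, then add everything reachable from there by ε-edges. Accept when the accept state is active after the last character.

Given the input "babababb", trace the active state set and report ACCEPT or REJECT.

Answer: ACCEPT

Steps:
start: ε-closure({0}) = {0,1,2,4}
'b' @ 1: {3,4,5,6}
'a' @ 2: {1,2,4,7}  (accept∈set)
'b' @ 3: {3,4,5,6}
'a' @ 4: {1,2,4,7}  (accept∈set)
'b' @ 5: {3,4,5,6}
'a' @ 6: {1,2,4,7}  (accept∈set)
'b' @ 7: {3,4,5,6}
'b' @ 8: {1,2,3,4,5,6,7}  (accept∈set)
final: {1,2,3,4,5,6,7}; accept 1 in set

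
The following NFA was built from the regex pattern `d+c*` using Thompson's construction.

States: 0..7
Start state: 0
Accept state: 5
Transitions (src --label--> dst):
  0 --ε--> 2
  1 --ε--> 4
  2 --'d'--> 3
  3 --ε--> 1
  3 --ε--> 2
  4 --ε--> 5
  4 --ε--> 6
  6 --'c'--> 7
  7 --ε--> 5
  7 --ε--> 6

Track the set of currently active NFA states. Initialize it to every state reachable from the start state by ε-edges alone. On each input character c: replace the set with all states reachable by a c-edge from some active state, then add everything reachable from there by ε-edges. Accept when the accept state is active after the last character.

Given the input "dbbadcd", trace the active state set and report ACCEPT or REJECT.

Answer: REJECT

Trace:
initial (ε-close {0}): {0,2}
'd' @ 1: {1,2,3,4,5,6}  [accepting]
'b' @ 2: {}  — no active states
rest 'badcd' ignored (set empty)
final: {}; accept 5 not in set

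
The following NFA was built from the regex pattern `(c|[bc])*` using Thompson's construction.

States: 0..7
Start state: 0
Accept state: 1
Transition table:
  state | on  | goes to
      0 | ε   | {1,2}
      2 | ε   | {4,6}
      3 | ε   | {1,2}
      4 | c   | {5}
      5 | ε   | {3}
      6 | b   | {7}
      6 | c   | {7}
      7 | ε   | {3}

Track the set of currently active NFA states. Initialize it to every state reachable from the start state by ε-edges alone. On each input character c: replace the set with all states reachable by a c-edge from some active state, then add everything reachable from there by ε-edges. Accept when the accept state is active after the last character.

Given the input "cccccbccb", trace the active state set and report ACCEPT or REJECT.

Answer: ACCEPT

Derivation:
S₀ = ε-closure({0}) = {0,1,2,4,6}
'c' @ 1: {1,2,3,4,5,6,7}  (accept∈set)
'c' @ 2: {1,2,3,4,5,6,7}  (accept∈set)
'c' @ 3: {1,2,3,4,5,6,7}  (accept∈set)
'c' @ 4: {1,2,3,4,5,6,7}  (accept∈set)
'c' @ 5: {1,2,3,4,5,6,7}  (accept∈set)
'b' @ 6: {1,2,3,4,6,7}  (accept∈set)
'c' @ 7: {1,2,3,4,5,6,7}  (accept∈set)
'c' @ 8: {1,2,3,4,5,6,7}  (accept∈set)
'b' @ 9: {1,2,3,4,6,7}  (accept∈set)
end set {1,2,3,4,6,7} — state 1 in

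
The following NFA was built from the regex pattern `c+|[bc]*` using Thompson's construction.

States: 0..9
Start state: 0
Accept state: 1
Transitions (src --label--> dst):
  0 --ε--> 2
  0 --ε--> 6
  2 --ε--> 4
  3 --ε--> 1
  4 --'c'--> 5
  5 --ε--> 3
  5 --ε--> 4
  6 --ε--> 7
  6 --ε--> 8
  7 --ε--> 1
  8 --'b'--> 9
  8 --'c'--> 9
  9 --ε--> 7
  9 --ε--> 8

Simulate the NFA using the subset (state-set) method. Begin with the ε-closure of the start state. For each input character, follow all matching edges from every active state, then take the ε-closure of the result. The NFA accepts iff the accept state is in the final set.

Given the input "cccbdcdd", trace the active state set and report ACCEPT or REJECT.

initial (ε-close {0}): {0,1,2,4,6,7,8}
'c' @ 1: {1,3,4,5,7,8,9}  ✓accept
'c' @ 2: {1,3,4,5,7,8,9}  ✓accept
'c' @ 3: {1,3,4,5,7,8,9}  ✓accept
'b' @ 4: {1,7,8,9}  ✓accept
'd' @ 5: {}  — no active states
rest 'cdd' ignored (set empty)
end set {} — state 1 not in

Answer: REJECT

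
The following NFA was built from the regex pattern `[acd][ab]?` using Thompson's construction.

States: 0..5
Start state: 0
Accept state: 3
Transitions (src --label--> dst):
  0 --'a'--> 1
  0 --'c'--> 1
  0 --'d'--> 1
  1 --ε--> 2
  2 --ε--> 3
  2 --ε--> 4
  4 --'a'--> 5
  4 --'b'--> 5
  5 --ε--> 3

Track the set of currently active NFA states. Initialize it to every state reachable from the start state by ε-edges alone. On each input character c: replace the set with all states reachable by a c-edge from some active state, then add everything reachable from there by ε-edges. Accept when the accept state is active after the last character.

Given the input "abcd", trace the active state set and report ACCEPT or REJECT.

Answer: REJECT

Steps:
initial (ε-close {0}): {0}
'a' @ 1: {1,2,3,4}  ✓accept
'b' @ 2: {3,5}  ✓accept
'c' @ 3: {}  — dead — no transitions
rest 'd' ignored (set empty)
end set {} — state 3 not in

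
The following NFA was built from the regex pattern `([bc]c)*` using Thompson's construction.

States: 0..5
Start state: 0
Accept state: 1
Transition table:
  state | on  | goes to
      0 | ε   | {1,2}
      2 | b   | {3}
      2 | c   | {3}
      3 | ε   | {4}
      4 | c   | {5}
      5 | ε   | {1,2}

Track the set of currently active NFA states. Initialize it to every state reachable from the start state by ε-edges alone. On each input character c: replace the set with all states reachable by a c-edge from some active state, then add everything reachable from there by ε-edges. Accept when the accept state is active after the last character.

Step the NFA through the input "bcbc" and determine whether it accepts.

Answer: ACCEPT

Trace:
initial (ε-close {0}): {0,1,2}
'b' @ 1: {3,4}
'c' @ 2: {1,2,5}  ✓accept
'b' @ 3: {3,4}
'c' @ 4: {1,2,5}  ✓accept
end set {1,2,5} — state 1 in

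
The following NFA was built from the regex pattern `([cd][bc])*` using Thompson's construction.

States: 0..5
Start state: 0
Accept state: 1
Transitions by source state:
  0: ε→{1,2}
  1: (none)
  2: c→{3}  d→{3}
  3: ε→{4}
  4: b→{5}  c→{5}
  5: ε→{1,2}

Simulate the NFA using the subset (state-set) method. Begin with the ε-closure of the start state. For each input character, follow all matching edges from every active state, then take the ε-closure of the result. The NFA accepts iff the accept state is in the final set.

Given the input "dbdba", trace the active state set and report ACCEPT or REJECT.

Answer: REJECT

Steps:
initial (ε-close {0}): {0,1,2}
'd' @ 1: {3,4}
'b' @ 2: {1,2,5}  (accept∈set)
'd' @ 3: {3,4}
'b' @ 4: {1,2,5}  (accept∈set)
'a' @ 5: {}  — state set empty
end set {} — state 1 not in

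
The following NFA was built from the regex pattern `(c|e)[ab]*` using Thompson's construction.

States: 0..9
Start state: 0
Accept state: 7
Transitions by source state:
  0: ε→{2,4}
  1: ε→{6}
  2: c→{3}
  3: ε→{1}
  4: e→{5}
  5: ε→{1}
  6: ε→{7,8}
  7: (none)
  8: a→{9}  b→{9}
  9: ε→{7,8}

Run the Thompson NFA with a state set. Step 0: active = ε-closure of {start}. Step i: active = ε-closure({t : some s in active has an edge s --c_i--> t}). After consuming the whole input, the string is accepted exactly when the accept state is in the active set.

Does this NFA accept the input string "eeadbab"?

start: ε-closure({0}) = {0,2,4}
'e' @ 1: {1,5,6,7,8}  [accepting]
'e' @ 2: {}  — dead — no transitions
rest 'adbab' ignored (set empty)
final: {}; accept 7 not in set

Answer: REJECT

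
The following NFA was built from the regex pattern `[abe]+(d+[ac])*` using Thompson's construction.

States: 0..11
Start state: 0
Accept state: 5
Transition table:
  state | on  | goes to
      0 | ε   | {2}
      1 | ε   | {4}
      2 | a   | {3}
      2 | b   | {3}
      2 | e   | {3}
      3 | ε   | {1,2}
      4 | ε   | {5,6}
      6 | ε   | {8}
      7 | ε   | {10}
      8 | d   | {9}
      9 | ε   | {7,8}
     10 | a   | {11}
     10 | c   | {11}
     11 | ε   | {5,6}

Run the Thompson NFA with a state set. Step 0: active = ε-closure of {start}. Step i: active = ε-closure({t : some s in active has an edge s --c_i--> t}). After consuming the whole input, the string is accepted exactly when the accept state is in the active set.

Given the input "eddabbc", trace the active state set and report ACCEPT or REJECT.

Answer: REJECT

Trace:
start: ε-closure({0}) = {0,2}
'e' @ 1: {1,2,3,4,5,6,8}  (accept∈set)
'd' @ 2: {7,8,9,10}
'd' @ 3: {7,8,9,10}
'a' @ 4: {5,6,8,11}  (accept∈set)
'b' @ 5: {}  — dead — no transitions
rest 'bc' ignored (set empty)
end set {} — state 5 not in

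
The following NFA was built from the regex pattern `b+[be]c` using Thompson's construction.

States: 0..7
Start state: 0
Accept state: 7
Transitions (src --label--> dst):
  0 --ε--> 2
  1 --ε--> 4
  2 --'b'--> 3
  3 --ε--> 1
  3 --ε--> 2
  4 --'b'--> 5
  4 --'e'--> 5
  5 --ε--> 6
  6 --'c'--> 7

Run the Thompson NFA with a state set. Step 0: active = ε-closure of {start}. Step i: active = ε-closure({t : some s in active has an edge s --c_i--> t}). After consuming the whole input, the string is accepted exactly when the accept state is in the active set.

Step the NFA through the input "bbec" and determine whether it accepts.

Answer: ACCEPT

Steps:
initial (ε-close {0}): {0,2}
'b' @ 1: {1,2,3,4}
'b' @ 2: {1,2,3,4,5,6}
'e' @ 3: {5,6}
'c' @ 4: {7}  [accepting]
end set {7} — state 7 in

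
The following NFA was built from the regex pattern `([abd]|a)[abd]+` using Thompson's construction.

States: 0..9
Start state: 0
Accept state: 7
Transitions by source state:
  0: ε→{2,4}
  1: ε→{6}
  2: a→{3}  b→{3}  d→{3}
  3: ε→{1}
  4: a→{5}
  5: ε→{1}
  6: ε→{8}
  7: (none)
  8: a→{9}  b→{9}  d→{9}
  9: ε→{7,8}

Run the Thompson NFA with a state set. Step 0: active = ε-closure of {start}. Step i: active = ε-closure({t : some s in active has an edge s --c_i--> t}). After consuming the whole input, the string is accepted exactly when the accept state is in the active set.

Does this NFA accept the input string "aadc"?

Answer: REJECT

Steps:
initial (ε-close {0}): {0,2,4}
'a' @ 1: {1,3,5,6,8}
'a' @ 2: {7,8,9}  ✓accept
'd' @ 3: {7,8,9}  ✓accept
'c' @ 4: {}  — no active states
after full input: {}  (accept=7 not in)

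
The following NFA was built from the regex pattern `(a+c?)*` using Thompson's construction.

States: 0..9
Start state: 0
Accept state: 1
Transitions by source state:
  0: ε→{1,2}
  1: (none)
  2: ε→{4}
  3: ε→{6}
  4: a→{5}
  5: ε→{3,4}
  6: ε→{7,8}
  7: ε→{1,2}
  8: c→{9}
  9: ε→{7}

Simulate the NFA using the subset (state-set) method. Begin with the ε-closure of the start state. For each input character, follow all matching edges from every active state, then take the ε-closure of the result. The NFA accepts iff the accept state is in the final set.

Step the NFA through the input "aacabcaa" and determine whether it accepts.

S₀ = ε-closure({0}) = {0,1,2,4}
'a' @ 1: {1,2,3,4,5,6,7,8}  (accept∈set)
'a' @ 2: {1,2,3,4,5,6,7,8}  (accept∈set)
'c' @ 3: {1,2,4,7,9}  (accept∈set)
'a' @ 4: {1,2,3,4,5,6,7,8}  (accept∈set)
'b' @ 5: {}  — no active states
rest 'caa' ignored (set empty)
after full input: {}  (accept=1 not in)

Answer: REJECT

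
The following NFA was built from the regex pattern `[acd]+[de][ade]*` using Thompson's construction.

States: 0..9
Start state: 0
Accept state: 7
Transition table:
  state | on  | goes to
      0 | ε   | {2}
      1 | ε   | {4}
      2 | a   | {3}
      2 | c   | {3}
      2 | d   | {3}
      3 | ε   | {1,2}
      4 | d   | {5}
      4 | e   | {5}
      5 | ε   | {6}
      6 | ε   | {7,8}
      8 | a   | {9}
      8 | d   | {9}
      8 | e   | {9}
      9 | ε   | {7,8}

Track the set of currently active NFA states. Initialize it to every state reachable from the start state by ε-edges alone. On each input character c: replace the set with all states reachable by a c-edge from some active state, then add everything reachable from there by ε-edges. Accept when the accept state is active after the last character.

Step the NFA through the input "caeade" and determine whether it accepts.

start: ε-closure({0}) = {0,2}
'c' @ 1: {1,2,3,4}
'a' @ 2: {1,2,3,4}
'e' @ 3: {5,6,7,8}  ✓accept
'a' @ 4: {7,8,9}  ✓accept
'd' @ 5: {7,8,9}  ✓accept
'e' @ 6: {7,8,9}  ✓accept
final: {7,8,9}; accept 7 in set

Answer: ACCEPT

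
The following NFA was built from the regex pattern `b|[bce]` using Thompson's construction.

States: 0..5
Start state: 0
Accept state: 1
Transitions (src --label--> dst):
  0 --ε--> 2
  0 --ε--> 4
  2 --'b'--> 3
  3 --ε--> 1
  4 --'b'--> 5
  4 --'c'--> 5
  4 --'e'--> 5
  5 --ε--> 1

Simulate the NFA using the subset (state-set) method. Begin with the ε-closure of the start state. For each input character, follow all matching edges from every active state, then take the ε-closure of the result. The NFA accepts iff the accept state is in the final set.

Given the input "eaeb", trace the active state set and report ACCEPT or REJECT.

initial (ε-close {0}): {0,2,4}
'e' @ 1: {1,5}  (accept∈set)
'a' @ 2: {}  — no active states
rest 'eb' ignored (set empty)
final: {}; accept 1 not in set

Answer: REJECT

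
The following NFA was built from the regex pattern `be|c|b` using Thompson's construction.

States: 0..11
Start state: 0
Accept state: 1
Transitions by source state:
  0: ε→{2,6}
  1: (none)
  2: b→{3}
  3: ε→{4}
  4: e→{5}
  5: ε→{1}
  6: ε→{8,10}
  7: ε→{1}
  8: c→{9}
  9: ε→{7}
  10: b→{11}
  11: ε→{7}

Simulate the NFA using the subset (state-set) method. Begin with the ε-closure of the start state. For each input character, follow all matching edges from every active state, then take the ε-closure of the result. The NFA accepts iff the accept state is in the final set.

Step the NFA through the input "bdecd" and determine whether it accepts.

S₀ = ε-closure({0}) = {0,2,6,8,10}
'b' @ 1: {1,3,4,7,11}  [accepting]
'd' @ 2: {}  — state set empty
rest 'ecd' ignored (set empty)
after full input: {}  (accept=1 not in)

Answer: REJECT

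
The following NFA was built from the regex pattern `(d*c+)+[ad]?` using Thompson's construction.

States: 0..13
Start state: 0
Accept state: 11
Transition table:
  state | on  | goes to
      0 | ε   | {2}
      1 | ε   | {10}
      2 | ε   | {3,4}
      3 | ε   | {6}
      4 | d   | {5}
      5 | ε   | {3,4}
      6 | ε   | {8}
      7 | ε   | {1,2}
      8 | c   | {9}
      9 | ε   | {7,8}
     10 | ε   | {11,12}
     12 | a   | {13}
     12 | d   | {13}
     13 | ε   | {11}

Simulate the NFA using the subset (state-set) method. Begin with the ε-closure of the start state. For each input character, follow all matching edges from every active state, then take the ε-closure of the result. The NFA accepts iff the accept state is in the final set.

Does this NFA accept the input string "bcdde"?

initial (ε-close {0}): {0,2,3,4,6,8}
'b' @ 1: {}  — dead — no transitions
rest 'cdde' ignored (set empty)
end set {} — state 11 not in

Answer: REJECT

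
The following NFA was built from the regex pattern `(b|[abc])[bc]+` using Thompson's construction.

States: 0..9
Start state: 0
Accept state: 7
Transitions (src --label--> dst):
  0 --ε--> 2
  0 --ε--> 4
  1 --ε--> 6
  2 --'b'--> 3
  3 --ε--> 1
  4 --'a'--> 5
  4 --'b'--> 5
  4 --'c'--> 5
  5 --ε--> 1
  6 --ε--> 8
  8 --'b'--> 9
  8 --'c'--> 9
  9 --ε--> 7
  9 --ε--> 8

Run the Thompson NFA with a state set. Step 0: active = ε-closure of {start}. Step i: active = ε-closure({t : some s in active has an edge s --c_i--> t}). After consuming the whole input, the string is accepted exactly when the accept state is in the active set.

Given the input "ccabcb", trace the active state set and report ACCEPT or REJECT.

initial (ε-close {0}): {0,2,4}
'c' @ 1: {1,5,6,8}
'c' @ 2: {7,8,9}  (accept∈set)
'a' @ 3: {}  — state set empty
rest 'bcb' ignored (set empty)
end set {} — state 7 not in

Answer: REJECT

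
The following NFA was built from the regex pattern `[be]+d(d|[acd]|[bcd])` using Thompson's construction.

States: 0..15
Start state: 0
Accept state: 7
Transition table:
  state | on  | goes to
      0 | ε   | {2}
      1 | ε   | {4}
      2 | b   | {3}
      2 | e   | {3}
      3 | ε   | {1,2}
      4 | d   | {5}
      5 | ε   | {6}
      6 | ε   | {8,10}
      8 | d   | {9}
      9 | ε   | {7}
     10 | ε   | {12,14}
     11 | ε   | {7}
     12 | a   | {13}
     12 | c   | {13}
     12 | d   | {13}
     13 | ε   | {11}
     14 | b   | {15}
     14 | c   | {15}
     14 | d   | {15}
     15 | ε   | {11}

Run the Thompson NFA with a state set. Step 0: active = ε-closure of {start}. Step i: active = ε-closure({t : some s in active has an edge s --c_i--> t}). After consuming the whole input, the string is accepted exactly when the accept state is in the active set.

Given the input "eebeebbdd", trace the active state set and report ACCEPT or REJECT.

Answer: ACCEPT

Steps:
S₀ = ε-closure({0}) = {0,2}
'e' @ 1: {1,2,3,4}
'e' @ 2: {1,2,3,4}
'b' @ 3: {1,2,3,4}
'e' @ 4: {1,2,3,4}
'e' @ 5: {1,2,3,4}
'b' @ 6: {1,2,3,4}
'b' @ 7: {1,2,3,4}
'd' @ 8: {5,6,8,10,12,14}
'd' @ 9: {7,9,11,13,15}  ✓accept
end set {7,9,11,13,15} — state 7 in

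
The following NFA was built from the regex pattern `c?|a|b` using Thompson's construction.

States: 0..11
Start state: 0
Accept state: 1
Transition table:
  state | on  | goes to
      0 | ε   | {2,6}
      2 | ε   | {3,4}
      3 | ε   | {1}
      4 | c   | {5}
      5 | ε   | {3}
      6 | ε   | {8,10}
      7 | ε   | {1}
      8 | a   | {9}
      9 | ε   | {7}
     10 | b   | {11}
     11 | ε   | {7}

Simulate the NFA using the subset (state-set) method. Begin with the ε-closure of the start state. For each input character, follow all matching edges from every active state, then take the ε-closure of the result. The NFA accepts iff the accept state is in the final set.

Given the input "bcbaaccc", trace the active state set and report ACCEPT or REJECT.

initial (ε-close {0}): {0,1,2,3,4,6,8,10}
'b' @ 1: {1,7,11}  [accepting]
'c' @ 2: {}  — dead — no transitions
rest 'baaccc' ignored (set empty)
end set {} — state 1 not in

Answer: REJECT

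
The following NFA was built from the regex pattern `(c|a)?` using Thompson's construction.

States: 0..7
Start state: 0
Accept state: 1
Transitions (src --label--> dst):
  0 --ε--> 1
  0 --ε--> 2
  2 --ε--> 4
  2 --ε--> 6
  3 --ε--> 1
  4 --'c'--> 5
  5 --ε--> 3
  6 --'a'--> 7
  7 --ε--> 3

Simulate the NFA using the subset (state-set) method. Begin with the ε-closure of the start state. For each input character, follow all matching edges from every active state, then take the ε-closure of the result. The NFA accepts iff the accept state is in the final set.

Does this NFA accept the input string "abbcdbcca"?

initial (ε-close {0}): {0,1,2,4,6}
'a' @ 1: {1,3,7}  ✓accept
'b' @ 2: {}  — state set empty
rest 'bcdbcca' ignored (set empty)
after full input: {}  (accept=1 not in)

Answer: REJECT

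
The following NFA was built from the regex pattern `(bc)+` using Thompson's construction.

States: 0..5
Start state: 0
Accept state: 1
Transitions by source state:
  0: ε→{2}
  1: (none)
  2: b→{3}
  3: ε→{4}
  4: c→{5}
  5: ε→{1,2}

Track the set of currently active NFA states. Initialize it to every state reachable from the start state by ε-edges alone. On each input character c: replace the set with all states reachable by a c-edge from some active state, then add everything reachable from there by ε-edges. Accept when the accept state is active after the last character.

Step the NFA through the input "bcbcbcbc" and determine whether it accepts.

Answer: ACCEPT

Derivation:
initial (ε-close {0}): {0,2}
'b' @ 1: {3,4}
'c' @ 2: {1,2,5}  [accepting]
'b' @ 3: {3,4}
'c' @ 4: {1,2,5}  [accepting]
'b' @ 5: {3,4}
'c' @ 6: {1,2,5}  [accepting]
'b' @ 7: {3,4}
'c' @ 8: {1,2,5}  [accepting]
final: {1,2,5}; accept 1 in set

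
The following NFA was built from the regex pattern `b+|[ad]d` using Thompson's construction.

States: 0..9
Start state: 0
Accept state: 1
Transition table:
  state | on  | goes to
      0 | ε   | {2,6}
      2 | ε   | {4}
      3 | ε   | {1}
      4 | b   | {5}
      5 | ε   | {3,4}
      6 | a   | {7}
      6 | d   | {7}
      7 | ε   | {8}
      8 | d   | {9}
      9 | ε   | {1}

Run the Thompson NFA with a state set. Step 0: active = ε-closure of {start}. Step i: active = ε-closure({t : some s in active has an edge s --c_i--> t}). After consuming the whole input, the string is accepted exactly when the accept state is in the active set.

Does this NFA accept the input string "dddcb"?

Answer: REJECT

Trace:
S₀ = ε-closure({0}) = {0,2,4,6}
'd' @ 1: {7,8}
'd' @ 2: {1,9}  ✓accept
'd' @ 3: {}  — dead — no transitions
rest 'cb' ignored (set empty)
end set {} — state 1 not in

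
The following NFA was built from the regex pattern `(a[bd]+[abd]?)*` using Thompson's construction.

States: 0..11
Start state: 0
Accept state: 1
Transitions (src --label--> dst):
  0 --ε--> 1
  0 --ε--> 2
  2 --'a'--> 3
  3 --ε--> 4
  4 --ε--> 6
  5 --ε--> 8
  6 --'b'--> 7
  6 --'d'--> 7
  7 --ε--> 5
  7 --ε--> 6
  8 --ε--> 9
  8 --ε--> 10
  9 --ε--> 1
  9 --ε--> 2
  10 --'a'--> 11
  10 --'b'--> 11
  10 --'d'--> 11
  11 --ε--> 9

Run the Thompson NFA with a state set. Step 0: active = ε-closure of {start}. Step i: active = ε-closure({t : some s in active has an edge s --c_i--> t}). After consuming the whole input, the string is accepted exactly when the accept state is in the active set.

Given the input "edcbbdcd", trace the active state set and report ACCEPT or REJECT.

Answer: REJECT

Trace:
initial (ε-close {0}): {0,1,2}
'e' @ 1: {}  — dead — no transitions
rest 'dcbbdcd' ignored (set empty)
end set {} — state 1 not in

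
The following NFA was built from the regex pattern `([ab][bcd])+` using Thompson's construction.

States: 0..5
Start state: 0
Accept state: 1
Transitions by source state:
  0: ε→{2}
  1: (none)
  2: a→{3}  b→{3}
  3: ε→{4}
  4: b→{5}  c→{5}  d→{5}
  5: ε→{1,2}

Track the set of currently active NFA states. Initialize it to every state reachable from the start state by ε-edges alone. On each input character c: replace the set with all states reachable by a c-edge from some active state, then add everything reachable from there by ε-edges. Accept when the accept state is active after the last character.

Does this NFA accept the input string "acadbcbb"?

Answer: ACCEPT

Steps:
S₀ = ε-closure({0}) = {0,2}
'a' @ 1: {3,4}
'c' @ 2: {1,2,5}  [accepting]
'a' @ 3: {3,4}
'd' @ 4: {1,2,5}  [accepting]
'b' @ 5: {3,4}
'c' @ 6: {1,2,5}  [accepting]
'b' @ 7: {3,4}
'b' @ 8: {1,2,5}  [accepting]
end set {1,2,5} — state 1 in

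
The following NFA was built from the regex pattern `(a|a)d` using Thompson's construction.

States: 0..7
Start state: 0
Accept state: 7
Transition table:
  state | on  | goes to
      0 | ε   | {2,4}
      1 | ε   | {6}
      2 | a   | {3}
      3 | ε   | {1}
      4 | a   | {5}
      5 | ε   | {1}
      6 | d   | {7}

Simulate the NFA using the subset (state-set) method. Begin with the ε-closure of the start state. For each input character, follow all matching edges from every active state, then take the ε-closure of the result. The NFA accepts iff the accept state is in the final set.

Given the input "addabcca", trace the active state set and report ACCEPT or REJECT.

initial (ε-close {0}): {0,2,4}
'a' @ 1: {1,3,5,6}
'd' @ 2: {7}  (accept∈set)
'd' @ 3: {}  — state set empty
rest 'abcca' ignored (set empty)
after full input: {}  (accept=7 not in)

Answer: REJECT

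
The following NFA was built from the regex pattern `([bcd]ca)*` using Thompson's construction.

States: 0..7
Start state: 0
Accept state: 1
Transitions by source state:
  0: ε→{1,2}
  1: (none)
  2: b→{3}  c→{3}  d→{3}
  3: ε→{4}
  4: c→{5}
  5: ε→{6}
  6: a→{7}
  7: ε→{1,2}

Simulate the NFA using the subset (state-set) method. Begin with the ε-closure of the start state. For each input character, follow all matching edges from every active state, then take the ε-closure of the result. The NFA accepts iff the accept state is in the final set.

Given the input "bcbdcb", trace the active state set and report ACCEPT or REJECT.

Answer: REJECT

Trace:
initial (ε-close {0}): {0,1,2}
'b' @ 1: {3,4}
'c' @ 2: {5,6}
'b' @ 3: {}  — no active states
rest 'dcb' ignored (set empty)
after full input: {}  (accept=1 not in)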